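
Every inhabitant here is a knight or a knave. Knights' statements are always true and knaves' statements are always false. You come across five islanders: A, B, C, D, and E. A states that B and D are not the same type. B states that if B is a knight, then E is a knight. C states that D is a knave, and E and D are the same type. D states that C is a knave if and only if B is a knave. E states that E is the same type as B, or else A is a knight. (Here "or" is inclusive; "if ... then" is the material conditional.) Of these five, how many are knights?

3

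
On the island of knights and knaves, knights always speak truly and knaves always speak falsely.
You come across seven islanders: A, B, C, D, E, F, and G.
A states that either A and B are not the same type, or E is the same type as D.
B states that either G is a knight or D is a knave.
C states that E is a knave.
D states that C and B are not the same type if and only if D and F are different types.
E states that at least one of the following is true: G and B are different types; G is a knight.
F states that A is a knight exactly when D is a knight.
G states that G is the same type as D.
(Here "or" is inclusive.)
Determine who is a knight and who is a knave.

A is a knave, so "either A and B are not the same type, or E is the same type as D" must be false — and it is.
B is a knave; "either G is a knight or D is a knave" is false, as required.
C is a knight; "E is a knave" is True, as required.
D (knight): "C and B are not the same type if and only if D and F are different types" — True. ✓
E is a knave, and the claim "at least one of the following is true: G and B are different types; G is a knight" is indeed false.
F is a knave; "A is a knight exactly when D is a knight" is false, as required.
G is a knave, so "G is the same type as D" must be false — and it is.

A is a knave, B is a knave, C is a knight, D is a knight, E is a knave, F is a knave, and G is a knave.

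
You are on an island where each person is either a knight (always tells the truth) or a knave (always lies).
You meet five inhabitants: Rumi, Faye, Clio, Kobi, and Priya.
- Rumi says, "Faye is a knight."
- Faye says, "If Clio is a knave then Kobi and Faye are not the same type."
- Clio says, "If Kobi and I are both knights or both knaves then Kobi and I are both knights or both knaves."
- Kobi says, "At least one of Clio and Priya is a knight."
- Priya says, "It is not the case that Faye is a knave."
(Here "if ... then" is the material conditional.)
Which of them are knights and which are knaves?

Rumi is a knight, Faye is a knight, Clio is a knight, Kobi is a knight, and Priya is a knight.

Suppose Rumi is a knave. Then Rumi's statement "Faye is a knight" would have to be false. Checking the 16 ways to assign the others, none is consistent with every speaker.
(For instance, with Faye=knight, Clio=knight, Kobi=knight, Priya=knight, Rumi's claim "Faye is a knight" comes out true where it would need to be false.)
So Rumi must be a knight, making "Faye is a knight" true. Taking Rumi=knight, Faye=knight, Clio=knight, Kobi=knight, Priya=knight, each remaining statement checks out:
  Faye (knight): "if Clio is a knave then Kobi and Faye are not the same type" — true. ✓
  Clio (knight): "if Kobi and I are both knights or both knaves then Kobi and I are both knights or both knaves" — true. ✓
  Kobi (knight): "at least one of Clio and Priya is a knight" — true. ✓
  Priya (knight): "it is not the case that Faye is a knave" — true. ✓
This is the unique consistent assignment.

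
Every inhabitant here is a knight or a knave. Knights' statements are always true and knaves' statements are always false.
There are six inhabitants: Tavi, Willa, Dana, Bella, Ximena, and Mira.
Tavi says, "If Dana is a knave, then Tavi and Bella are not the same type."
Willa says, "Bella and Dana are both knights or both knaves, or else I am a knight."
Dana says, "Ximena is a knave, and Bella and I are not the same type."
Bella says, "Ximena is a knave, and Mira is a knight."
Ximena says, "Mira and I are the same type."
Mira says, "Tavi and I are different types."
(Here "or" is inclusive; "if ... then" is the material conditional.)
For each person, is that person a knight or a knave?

Since Tavi is a knave, "if Dana is a knave, then Tavi and Bella are not the same type" needs to be false, which holds.
Willa is a knight, and the claim "Bella and Dana are both knights or both knaves, or else I am a knight" is indeed True.
Dana is a knave, so "Ximena is a knave, and Bella and I are not the same type" must be false — and it is.
Bella is a knave; "Ximena is a knave, and Mira is a knight" is false, as required.
Since Ximena is a knight, "Mira and I are the same type" needs to be True, which holds.
Mira is a knight, so "Tavi and I are different types" must be True — and it is.

Tavi is a knave, Willa is a knight, Dana is a knave, Bella is a knave, Ximena is a knight, and Mira is a knight.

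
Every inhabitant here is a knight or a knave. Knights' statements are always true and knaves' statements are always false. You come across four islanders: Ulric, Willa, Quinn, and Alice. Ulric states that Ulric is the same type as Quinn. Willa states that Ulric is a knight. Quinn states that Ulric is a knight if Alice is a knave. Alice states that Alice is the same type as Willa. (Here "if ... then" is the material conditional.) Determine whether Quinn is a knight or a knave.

Quinn is a knight.

Consistent assignments: {Ulric=knight, Willa=knight, Quinn=knight, Alice=knight}; {Ulric=knight, Willa=knight, Quinn=knight, Alice=knave}
In every consistent assignment, Quinn is a knight.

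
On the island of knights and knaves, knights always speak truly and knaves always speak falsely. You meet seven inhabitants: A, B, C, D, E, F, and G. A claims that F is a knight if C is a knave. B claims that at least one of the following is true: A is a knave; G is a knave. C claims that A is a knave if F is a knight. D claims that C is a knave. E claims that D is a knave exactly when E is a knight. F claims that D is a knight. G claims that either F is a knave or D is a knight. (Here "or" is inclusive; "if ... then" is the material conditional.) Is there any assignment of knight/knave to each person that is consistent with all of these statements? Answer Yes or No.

Yes

One consistent assignment: A=knight, B=knave, C=knight, D=knave, E=knight, F=knave, G=knight.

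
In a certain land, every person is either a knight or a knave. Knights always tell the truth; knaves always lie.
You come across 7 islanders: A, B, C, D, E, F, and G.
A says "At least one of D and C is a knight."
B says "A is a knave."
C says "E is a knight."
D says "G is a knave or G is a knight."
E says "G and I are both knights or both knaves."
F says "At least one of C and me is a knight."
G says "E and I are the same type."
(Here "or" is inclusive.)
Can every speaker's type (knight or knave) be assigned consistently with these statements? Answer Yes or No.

Yes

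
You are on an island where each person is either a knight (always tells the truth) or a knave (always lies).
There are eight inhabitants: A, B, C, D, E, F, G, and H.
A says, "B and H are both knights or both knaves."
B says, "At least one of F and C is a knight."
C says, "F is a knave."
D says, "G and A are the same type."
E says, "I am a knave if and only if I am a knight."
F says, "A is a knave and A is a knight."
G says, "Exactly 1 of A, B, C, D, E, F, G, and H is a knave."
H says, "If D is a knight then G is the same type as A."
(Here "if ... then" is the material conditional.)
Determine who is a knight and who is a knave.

A is a knight, B is a knight, C is a knight, D is a knave, E is a knave, F is a knave, G is a knave, and H is a knight.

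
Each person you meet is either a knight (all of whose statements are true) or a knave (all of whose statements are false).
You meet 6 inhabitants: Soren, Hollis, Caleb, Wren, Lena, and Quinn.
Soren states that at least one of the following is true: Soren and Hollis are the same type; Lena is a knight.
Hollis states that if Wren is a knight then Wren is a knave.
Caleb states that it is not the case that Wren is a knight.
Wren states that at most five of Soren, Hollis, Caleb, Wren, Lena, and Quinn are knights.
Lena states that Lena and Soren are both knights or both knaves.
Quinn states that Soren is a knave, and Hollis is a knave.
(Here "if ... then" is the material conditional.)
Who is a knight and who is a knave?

Soren is a knight, Hollis is a knave, Caleb is a knave, Wren is a knight, Lena is a knight, and Quinn is a knave.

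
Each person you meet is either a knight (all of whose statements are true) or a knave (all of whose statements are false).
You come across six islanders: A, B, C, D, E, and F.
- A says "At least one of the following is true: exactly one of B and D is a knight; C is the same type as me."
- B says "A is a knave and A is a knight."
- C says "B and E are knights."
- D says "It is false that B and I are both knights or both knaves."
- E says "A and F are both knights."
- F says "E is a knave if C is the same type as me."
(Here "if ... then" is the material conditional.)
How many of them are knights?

4

The unique consistent assignment is A=knight, B=knave, C=knave, D=knight, E=knight, F=knight.
That has 4 knights.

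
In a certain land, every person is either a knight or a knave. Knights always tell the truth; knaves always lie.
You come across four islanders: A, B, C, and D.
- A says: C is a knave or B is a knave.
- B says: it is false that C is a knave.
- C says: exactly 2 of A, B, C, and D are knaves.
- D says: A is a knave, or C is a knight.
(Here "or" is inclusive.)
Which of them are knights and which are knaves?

Knights: A. Knaves: B, C, and D.

A (knight): "C is a knave or B is a knave" — True. ✓
B is a knave; "it is false that C is a knave" is false, as required.
Since C is a knave, "exactly 2 of A, B, C, and D are knaves" needs to be false, which holds.
Since D is a knave, "A is a knave, or C is a knight" needs to be false, which holds.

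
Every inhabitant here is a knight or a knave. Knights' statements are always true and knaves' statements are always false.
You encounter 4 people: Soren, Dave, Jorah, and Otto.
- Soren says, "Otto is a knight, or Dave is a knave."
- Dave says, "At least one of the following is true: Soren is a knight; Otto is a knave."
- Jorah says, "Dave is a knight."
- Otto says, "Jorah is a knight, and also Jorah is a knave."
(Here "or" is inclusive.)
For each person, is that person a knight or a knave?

Suppose Soren is a knight. Then Soren's statement "Otto is a knight, or Dave is a knave" would have to be true. Checking the 8 ways to assign the others, none is consistent with every speaker.
(For instance, with Dave=knight, Jorah=knight, Otto=knave, Soren's claim "Otto is a knight, or Dave is a knave" comes out false where it would need to be true.)
So Soren must be a knave, making "Otto is a knight, or Dave is a knave" false. Taking Soren=knave, Dave=knight, Jorah=knight, Otto=knave, each remaining statement checks out:
  Dave (knight): "at least one of the following is true: Soren is a knight; Otto is a knave" — true. ✓
  Jorah (knight): "Dave is a knight" — true. ✓
  Otto (knave): "Jorah is a knight, and also Jorah is a knave" — false. ✓
This is the unique consistent assignment.

Soren is a knave, Dave is a knight, Jorah is a knight, and Otto is a knave.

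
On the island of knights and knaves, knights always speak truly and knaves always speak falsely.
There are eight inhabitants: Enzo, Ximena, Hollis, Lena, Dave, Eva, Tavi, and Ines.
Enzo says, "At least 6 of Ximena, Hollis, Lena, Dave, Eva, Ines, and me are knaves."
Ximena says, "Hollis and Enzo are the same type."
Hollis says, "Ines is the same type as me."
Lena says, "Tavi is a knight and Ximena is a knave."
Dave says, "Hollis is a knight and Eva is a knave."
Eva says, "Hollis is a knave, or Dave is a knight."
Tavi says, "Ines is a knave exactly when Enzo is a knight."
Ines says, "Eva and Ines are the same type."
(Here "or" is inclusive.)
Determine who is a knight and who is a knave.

Enzo is a knave, Ximena is a knight, Hollis is a knave, Lena is a knave, Dave is a knave, Eva is a knight, Tavi is a knight, and Ines is a knight.

As a knave, Enzo's statement "at least 6 of Ximena, Hollis, Lena, Dave, Eva, Ines, and me are knaves" should be false; it is.
Ximena (knight): "Hollis and Enzo are the same type" — true. ✓
Hollis is a knave, so "Ines is the same type as me" must be false — and it is.
Since Lena is a knave, "Tavi is a knight and Ximena is a knave" needs to be false, which holds.
Dave is a knave; "Hollis is a knight and Eva is a knave" is false, as required.
Eva (knight): "Hollis is a knave, or Dave is a knight" — true. ✓
Tavi is a knight, and the claim "Ines is a knave exactly when Enzo is a knight" is indeed true.
Since Ines is a knight, "Eva and Ines are the same type" needs to be true, which holds.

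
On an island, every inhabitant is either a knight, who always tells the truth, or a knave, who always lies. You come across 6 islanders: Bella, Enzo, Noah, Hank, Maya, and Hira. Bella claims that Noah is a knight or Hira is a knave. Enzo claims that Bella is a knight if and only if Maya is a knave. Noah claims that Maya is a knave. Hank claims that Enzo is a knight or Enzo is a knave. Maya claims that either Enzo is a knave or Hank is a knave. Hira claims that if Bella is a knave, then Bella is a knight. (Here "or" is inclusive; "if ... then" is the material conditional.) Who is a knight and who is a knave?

Bella is a knight, Enzo is a knight, Noah is a knight, Hank is a knight, Maya is a knave, and Hira is a knight.

Since Bella is a knight, "Noah is a knight or Hira is a knave" needs to be True, which holds.
Enzo is a knight, and the claim "Bella is a knight if and only if Maya is a knave" is indeed True.
Noah is a knight, and the claim "Maya is a knave" is indeed True.
Hank (knight): "Enzo is a knight or Enzo is a knave" — True. ✓
Since Maya is a knave, "either Enzo is a knave or Hank is a knave" needs to be False, which holds.
As a knight, Hira's statement "if Bella is a knave, then Bella is a knight" should be True; it is.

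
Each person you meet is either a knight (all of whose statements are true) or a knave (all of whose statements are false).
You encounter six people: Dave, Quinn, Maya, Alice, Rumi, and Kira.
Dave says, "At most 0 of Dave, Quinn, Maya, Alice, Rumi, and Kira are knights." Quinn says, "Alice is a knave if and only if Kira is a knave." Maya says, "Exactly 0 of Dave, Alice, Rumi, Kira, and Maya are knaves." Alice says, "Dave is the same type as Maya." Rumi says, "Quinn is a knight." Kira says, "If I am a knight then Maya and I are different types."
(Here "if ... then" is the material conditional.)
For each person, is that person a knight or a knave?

Since Dave is a knave, "at most 0 of Dave, Quinn, Maya, Alice, Rumi, and Kira are knights" needs to be False, which holds.
Quinn (knight): "Alice is a knave if and only if Kira is a knave" — true. ✓
As a knave, Maya's statement "exactly 0 of Dave, Alice, Rumi, Kira, and Maya are knaves" should be False; it is.
Since Alice is a knight, "Dave is the same type as Maya" needs to be true, which holds.
As a knight, Rumi's statement "Quinn is a knight" should be true; it is.
Kira is a knight; "if I am a knight then Maya and I are different types" is true, as required.

Dave is a knave, Quinn is a knight, Maya is a knave, Alice is a knight, Rumi is a knight, and Kira is a knight.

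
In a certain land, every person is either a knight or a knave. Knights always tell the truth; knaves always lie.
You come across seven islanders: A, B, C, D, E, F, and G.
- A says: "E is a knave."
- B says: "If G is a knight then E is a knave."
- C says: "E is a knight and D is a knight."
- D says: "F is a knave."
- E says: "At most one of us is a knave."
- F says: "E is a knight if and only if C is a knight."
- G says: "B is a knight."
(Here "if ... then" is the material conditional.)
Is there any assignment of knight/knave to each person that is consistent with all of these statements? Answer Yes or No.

One consistent assignment: A=knight, B=knight, C=knave, D=knave, E=knave, F=knight, G=knight.

Yes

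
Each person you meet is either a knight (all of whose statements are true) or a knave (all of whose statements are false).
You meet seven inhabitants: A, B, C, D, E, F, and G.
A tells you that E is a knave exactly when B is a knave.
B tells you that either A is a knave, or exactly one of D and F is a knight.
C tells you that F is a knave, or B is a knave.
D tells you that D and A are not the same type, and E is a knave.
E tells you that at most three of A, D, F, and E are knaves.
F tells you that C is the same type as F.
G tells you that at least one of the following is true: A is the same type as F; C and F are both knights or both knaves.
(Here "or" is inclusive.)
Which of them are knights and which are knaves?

A is a knave, B is a knight, C is a knight, D is a knave, E is a knave, F is a knave, and G is a knight.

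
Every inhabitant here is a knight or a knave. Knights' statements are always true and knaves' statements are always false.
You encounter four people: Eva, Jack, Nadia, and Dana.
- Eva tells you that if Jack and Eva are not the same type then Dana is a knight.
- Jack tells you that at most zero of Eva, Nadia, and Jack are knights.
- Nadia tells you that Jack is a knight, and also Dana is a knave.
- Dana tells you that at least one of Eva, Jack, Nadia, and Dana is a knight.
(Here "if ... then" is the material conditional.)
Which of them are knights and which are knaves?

Eva is a knight, Jack is a knave, Nadia is a knave, and Dana is a knight.

Suppose Eva is a knave. Then Eva's statement "if Jack and Eva are not the same type then Dana is a knight" would have to be false. Checking the 8 ways to assign the others, none is consistent with every speaker.
(For instance, with Jack=knave, Nadia=knave, Dana=knight, Eva's claim "if Jack and Eva are not the same type then Dana is a knight" comes out true where it would need to be false.)
So Eva must be a knight, making "if Jack and Eva are not the same type then Dana is a knight" true. Taking Eva=knight, Jack=knave, Nadia=knave, Dana=knight, each remaining statement checks out:
  Jack (knave): "at most zero of Eva, Nadia, and Jack are knights" — false. ✓
  Nadia (knave): "Jack is a knight, and also Dana is a knave" — false. ✓
  Dana (knight): "at least one of Eva, Jack, Nadia, and Dana is a knight" — true. ✓
This is the unique consistent assignment.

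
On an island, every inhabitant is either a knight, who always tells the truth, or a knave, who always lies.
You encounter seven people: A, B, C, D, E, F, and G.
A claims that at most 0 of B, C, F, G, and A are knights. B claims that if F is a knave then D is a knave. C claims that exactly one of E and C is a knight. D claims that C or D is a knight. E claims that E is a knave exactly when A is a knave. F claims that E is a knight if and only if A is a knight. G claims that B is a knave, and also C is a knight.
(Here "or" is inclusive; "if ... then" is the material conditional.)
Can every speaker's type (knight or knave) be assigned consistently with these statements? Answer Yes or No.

Checking all 128 assignments, each has at least one speaker whose statement's truth value contradicts their type.

No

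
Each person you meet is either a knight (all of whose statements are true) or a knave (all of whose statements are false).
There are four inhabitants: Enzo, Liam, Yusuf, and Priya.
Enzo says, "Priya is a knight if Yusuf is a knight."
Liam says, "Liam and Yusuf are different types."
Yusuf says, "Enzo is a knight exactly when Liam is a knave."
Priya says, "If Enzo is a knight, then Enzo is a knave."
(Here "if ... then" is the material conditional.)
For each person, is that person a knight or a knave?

Enzo is a knight, Liam is a knight, Yusuf is a knave, and Priya is a knave.

Enzo is a knight, and the claim "Priya is a knight if Yusuf is a knight" is indeed true.
Liam is a knight, so "Liam and Yusuf are different types" must be true — and it is.
As a knave, Yusuf's statement "Enzo is a knight exactly when Liam is a knave" should be false; it is.
Since Priya is a knave, "if Enzo is a knight, then Enzo is a knave" needs to be false, which holds.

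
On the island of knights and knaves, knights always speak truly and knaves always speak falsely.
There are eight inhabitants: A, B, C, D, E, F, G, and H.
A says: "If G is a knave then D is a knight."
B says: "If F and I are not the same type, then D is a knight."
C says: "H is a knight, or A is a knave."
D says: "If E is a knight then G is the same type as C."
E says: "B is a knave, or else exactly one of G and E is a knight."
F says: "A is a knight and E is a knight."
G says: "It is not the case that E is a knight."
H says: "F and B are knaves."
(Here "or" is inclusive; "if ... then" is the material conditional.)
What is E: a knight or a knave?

E is a knight.

Consistent assignments: {A=knight, B=knight, C=knave, D=knight, E=knight, F=knight, G=knave, H=knave}
In every consistent assignment, E is a knight.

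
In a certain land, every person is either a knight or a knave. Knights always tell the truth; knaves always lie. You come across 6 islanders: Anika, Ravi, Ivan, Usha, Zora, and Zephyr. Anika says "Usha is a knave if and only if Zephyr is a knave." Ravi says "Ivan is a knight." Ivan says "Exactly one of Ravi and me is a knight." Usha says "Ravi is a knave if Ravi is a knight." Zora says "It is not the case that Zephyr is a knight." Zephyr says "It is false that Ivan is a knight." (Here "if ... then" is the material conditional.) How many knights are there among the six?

3

The unique consistent assignment is Anika=knight, Ravi=knave, Ivan=knave, Usha=knight, Zora=knave, Zephyr=knight.
That has 3 knights.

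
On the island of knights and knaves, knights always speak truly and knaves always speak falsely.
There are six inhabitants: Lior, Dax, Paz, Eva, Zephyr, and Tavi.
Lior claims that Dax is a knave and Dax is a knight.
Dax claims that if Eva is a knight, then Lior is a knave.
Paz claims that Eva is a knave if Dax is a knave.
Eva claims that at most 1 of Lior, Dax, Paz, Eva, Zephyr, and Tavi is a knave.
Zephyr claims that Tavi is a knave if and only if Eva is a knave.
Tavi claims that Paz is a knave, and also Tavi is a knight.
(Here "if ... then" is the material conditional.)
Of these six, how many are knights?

3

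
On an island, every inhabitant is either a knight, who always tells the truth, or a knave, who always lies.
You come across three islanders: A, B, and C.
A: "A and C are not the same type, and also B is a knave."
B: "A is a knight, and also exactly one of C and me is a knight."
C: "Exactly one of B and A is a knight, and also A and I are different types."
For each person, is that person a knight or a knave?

A is a knave, and the claim "A and C are not the same type, and also B is a knave" is indeed False.
B is a knave; "A is a knight, and also exactly one of C and me is a knight" is False, as required.
As a knave, C's statement "exactly one of B and A is a knight, and also A and I are different types" should be False; it is.

Knights: none. Knaves: A, B, and C.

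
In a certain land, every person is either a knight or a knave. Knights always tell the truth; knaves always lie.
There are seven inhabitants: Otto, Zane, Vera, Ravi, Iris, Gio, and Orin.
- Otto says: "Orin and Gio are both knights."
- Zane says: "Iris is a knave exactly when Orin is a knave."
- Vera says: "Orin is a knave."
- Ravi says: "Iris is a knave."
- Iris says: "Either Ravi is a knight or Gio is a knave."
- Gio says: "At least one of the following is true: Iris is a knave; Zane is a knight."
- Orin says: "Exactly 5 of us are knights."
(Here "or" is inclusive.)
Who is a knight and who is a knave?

As a knave, Otto's statement "Orin and Gio are both knights" should be False; it is.
Zane (knave): "Iris is a knave exactly when Orin is a knave" — False. ✓
Since Vera is a knight, "Orin is a knave" needs to be true, which holds.
Ravi is a knave; "Iris is a knave" is False, as required.
Iris is a knight, so "either Ravi is a knight or Gio is a knave" must be true — and it is.
Since Gio is a knave, "at least one of the following is true: Iris is a knave; Zane is a knight" needs to be False, which holds.
Orin is a knave, and the claim "exactly 5 of us are knights" is indeed False.

Otto is a knave, Zane is a knave, Vera is a knight, Ravi is a knave, Iris is a knight, Gio is a knave, and Orin is a knave.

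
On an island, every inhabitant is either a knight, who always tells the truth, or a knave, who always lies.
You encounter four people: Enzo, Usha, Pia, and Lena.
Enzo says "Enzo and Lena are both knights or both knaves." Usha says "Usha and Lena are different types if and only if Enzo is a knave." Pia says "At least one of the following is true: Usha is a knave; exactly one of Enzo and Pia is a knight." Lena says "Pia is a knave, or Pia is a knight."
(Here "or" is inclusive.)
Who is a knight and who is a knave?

Enzo is a knight, Usha is a knave, Pia is a knight, and Lena is a knight.

As a knight, Enzo's statement "Enzo and Lena are both knights or both knaves" should be True; it is.
Usha is a knave, and the claim "Usha and Lena are different types if and only if Enzo is a knave" is indeed False.
As a knight, Pia's statement "at least one of the following is true: Usha is a knave; exactly one of Enzo and Pia is a knight" should be True; it is.
As a knight, Lena's statement "Pia is a knave, or Pia is a knight" should be True; it is.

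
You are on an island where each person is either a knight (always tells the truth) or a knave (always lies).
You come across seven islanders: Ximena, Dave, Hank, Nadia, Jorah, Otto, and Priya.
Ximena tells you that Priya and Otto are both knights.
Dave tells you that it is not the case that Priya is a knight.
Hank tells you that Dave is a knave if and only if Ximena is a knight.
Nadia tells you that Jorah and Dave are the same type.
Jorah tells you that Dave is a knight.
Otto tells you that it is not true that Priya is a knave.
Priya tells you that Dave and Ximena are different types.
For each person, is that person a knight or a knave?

Since Ximena is a knight, "Priya and Otto are both knights" needs to be True, which holds.
Since Dave is a knave, "it is not the case that Priya is a knight" needs to be False, which holds.
Since Hank is a knight, "Dave is a knave if and only if Ximena is a knight" needs to be True, which holds.
Nadia is a knight, and the claim "Jorah and Dave are the same type" is indeed True.
Since Jorah is a knave, "Dave is a knight" needs to be False, which holds.
Otto is a knight, so "it is not true that Priya is a knave" must be True — and it is.
Priya is a knight, so "Dave and Ximena are different types" must be True — and it is.

Ximena is a knight, Dave is a knave, Hank is a knight, Nadia is a knight, Jorah is a knave, Otto is a knight, and Priya is a knight.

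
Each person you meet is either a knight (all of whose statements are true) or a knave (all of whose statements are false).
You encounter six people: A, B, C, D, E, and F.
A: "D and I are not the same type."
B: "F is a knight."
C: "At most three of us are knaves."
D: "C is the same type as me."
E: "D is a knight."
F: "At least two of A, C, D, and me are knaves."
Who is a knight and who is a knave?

A is a knave, B is a knight, C is a knight, D is a knave, E is a knave, and F is a knight.

A (knave): "D and I are not the same type" — false. ✓
B is a knight; "F is a knight" is true, as required.
As a knight, C's statement "at most three of us are knaves" should be true; it is.
D is a knave, so "C is the same type as me" must be false — and it is.
E is a knave; "D is a knight" is false, as required.
Since F is a knight, "at least two of A, C, D, and me are knaves" needs to be true, which holds.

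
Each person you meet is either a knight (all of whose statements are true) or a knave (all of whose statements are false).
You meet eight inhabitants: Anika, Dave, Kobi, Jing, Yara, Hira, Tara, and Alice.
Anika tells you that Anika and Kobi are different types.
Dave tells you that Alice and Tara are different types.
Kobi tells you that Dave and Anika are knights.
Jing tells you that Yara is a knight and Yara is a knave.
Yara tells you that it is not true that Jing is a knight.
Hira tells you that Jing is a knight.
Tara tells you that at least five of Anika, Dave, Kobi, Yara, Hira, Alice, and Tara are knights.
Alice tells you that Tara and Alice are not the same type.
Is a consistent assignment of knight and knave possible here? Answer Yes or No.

Yes

One consistent assignment: Anika=knight, Dave=knave, Kobi=knave, Jing=knave, Yara=knight, Hira=knave, Tara=knave, Alice=knave.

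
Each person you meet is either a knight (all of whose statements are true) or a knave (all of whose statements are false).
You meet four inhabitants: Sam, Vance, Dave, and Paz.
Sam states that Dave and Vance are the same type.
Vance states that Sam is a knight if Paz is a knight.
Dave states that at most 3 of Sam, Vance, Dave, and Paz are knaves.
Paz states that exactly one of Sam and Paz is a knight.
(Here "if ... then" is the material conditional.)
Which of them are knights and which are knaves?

Sam is a knave, Vance is a knave, Dave is a knight, and Paz is a knight.

Sam (knave): "Dave and Vance are the same type" — false. ✓
Vance (knave): "Sam is a knight if Paz is a knight" — false. ✓
As a knight, Dave's statement "at most 3 of Sam, Vance, Dave, and Paz are knaves" should be True; it is.
Since Paz is a knight, "exactly one of Sam and Paz is a knight" needs to be True, which holds.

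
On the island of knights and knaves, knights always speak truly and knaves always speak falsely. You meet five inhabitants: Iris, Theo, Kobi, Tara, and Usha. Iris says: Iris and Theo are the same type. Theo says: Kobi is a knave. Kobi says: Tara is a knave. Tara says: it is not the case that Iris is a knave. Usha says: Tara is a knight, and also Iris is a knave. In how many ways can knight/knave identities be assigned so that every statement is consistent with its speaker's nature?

1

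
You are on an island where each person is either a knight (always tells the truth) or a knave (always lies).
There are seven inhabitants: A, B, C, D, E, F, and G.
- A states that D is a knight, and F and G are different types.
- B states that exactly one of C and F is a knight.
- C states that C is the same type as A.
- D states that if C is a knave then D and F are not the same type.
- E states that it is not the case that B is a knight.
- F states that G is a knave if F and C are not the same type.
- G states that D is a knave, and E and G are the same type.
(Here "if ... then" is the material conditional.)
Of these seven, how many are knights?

5

The unique consistent assignment is A=knight, B=knave, C=knight, D=knight, E=knight, F=knight, G=knave.
That has 5 knights.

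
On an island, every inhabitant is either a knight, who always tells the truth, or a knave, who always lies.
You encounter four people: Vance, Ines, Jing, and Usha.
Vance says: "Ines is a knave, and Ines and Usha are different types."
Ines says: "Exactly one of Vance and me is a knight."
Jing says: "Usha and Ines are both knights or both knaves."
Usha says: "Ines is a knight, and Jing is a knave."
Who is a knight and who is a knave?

Vance is a knave, Ines is a knave, Jing is a knight, and Usha is a knave.

As a knave, Vance's statement "Ines is a knave, and Ines and Usha are different types" should be False; it is.
Since Ines is a knave, "exactly one of Vance and me is a knight" needs to be False, which holds.
Since Jing is a knight, "Usha and Ines are both knights or both knaves" needs to be true, which holds.
Usha is a knave; "Ines is a knight, and Jing is a knave" is False, as required.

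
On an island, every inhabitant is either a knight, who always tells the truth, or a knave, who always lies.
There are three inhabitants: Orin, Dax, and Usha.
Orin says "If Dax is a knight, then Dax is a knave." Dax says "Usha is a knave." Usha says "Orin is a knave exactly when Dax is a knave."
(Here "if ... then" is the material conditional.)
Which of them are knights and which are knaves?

Orin is a knave, Dax is a knight, and Usha is a knave.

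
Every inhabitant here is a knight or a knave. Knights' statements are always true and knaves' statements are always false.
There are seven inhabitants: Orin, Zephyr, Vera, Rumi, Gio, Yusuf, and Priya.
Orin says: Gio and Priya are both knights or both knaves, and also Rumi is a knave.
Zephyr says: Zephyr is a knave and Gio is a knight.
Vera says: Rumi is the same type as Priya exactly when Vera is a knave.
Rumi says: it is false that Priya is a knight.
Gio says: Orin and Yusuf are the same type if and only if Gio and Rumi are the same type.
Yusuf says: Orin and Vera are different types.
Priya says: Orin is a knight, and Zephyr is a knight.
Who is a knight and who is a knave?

Orin (knave): "Gio and Priya are both knights or both knaves, and also Rumi is a knave" — false. ✓
Zephyr is a knave, so "Zephyr is a knave and Gio is a knight" must be false — and it is.
Vera is a knave; "Rumi is the same type as Priya exactly when Vera is a knave" is false, as required.
As a knight, Rumi's statement "it is false that Priya is a knight" should be True; it is.
Gio is a knave, and the claim "Orin and Yusuf are the same type if and only if Gio and Rumi are the same type" is indeed false.
Since Yusuf is a knave, "Orin and Vera are different types" needs to be false, which holds.
Priya is a knave, so "Orin is a knight, and Zephyr is a knight" must be false — and it is.

Knights: Rumi. Knaves: Orin, Zephyr, Vera, Gio, Yusuf, and Priya.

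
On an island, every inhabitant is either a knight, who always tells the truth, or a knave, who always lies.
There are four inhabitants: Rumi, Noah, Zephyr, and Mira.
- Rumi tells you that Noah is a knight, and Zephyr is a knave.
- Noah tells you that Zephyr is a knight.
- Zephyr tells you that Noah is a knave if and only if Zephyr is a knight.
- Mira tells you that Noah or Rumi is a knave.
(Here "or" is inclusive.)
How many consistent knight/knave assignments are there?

1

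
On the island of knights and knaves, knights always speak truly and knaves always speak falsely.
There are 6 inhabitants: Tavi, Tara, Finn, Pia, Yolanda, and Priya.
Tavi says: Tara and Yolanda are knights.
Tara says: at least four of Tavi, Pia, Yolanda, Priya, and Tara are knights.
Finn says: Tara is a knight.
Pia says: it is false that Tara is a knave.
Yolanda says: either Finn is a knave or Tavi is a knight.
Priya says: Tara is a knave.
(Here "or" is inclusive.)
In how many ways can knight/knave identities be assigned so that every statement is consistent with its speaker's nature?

2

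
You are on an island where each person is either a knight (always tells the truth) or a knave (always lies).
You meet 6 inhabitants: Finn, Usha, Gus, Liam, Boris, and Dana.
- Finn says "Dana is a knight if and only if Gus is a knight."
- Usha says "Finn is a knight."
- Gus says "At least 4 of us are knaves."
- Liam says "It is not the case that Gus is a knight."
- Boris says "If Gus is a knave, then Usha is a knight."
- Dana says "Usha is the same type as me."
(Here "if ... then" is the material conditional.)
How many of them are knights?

4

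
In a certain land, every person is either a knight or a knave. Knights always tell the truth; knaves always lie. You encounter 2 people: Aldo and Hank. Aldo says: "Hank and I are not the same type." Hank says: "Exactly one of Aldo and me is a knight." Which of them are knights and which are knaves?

Aldo is a knave and Hank is a knave.

Aldo is a knave, and the claim "Hank and I are not the same type" is indeed false.
Hank is a knave; "exactly one of Aldo and me is a knight" is false, as required.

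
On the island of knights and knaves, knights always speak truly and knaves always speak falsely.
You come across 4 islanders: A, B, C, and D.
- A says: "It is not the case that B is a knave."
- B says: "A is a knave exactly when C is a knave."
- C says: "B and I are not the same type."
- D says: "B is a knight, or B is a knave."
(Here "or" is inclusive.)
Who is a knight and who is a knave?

A is a knave, so "it is not the case that B is a knave" must be false — and it is.
B is a knave, and the claim "A is a knave exactly when C is a knave" is indeed false.
C (knight): "B and I are not the same type" — True. ✓
D is a knight; "B is a knight, or B is a knave" is True, as required.

A is a knave, B is a knave, C is a knight, and D is a knight.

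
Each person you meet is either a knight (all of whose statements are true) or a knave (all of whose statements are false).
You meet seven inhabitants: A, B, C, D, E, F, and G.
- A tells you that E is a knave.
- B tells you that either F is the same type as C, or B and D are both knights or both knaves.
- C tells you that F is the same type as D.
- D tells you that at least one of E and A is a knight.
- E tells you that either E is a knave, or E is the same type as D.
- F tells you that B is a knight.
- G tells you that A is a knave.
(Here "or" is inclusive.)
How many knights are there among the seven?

The unique consistent assignment is A=knave, B=knight, C=knight, D=knight, E=knight, F=knight, G=knight.
That has 6 knights.

6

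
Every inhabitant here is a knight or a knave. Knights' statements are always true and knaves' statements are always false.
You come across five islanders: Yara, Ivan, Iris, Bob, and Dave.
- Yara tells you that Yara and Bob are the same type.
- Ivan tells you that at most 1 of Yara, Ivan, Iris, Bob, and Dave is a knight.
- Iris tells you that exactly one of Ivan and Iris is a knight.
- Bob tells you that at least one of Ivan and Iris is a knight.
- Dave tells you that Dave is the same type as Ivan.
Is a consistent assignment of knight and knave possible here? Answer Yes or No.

No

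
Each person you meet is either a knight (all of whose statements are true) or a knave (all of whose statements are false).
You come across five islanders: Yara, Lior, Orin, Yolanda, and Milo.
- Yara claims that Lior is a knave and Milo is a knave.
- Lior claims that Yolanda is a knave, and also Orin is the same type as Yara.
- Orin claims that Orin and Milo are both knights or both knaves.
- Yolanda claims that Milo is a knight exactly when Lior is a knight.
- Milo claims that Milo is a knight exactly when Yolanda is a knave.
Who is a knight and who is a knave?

Yara (knave): "Lior is a knave and Milo is a knave" — false. ✓
Lior is a knave; "Yolanda is a knave, and also Orin is the same type as Yara" is false, as required.
As a knight, Orin's statement "Orin and Milo are both knights or both knaves" should be True; it is.
Yolanda is a knave, and the claim "Milo is a knight exactly when Lior is a knight" is indeed false.
Milo is a knight, so "Milo is a knight exactly when Yolanda is a knave" must be True — and it is.

Yara is a knave, Lior is a knave, Orin is a knight, Yolanda is a knave, and Milo is a knight.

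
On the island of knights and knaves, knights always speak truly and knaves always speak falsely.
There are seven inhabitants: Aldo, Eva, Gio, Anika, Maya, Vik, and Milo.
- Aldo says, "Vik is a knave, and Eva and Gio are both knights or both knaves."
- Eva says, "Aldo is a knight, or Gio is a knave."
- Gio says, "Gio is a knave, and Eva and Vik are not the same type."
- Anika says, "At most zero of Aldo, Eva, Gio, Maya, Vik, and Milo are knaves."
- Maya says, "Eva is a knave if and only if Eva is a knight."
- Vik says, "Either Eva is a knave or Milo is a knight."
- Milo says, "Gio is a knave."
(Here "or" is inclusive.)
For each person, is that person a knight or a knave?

Aldo is a knave, Eva is a knight, Gio is a knave, Anika is a knave, Maya is a knave, Vik is a knight, and Milo is a knight.

Aldo is a knave, and the claim "Vik is a knave, and Eva and Gio are both knights or both knaves" is indeed false.
Eva (knight): "Aldo is a knight, or Gio is a knave" — True. ✓
Since Gio is a knave, "Gio is a knave, and Eva and Vik are not the same type" needs to be false, which holds.
Anika (knave): "at most zero of Aldo, Eva, Gio, Maya, Vik, and Milo are knaves" — false. ✓
Maya is a knave, so "Eva is a knave if and only if Eva is a knight" must be false — and it is.
Since Vik is a knight, "either Eva is a knave or Milo is a knight" needs to be True, which holds.
As a knight, Milo's statement "Gio is a knave" should be True; it is.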